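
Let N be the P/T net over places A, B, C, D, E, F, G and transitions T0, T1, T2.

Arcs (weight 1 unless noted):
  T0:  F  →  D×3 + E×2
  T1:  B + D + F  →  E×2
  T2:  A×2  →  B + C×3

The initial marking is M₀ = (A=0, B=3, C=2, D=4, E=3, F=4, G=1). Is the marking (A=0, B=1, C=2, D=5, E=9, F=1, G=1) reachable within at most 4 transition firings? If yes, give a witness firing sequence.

YES — reachable via ⟨T0, T1, T1⟩ (3 firings)

step 1: fire T0:  (A=0, B=3, C=2, D=4, E=3, F=4, G=1) → (A=0, B=3, C=2, D=7, E=5, F=3, G=1)
step 2: fire T1:  (A=0, B=3, C=2, D=7, E=5, F=3, G=1) → (A=0, B=2, C=2, D=6, E=7, F=2, G=1)
step 3: fire T1:  (A=0, B=2, C=2, D=6, E=7, F=2, G=1) → (A=0, B=1, C=2, D=5, E=9, F=1, G=1)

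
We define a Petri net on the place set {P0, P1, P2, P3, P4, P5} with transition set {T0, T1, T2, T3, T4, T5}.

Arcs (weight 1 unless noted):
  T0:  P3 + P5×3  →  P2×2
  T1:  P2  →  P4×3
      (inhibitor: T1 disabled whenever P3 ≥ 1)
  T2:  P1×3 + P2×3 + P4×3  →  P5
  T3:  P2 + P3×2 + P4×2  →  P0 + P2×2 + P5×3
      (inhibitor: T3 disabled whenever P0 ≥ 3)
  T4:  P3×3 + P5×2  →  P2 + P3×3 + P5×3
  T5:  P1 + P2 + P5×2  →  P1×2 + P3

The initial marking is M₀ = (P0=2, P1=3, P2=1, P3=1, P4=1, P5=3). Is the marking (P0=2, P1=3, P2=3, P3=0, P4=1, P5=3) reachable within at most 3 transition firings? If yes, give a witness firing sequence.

depth 0: 1 marking
depth 1: 3 markings reached so far
depth 2: 4 markings reached so far
depth 3: 5 markings reached so far
target is not among the 5 markings reachable within 3 steps

NO — not reachable within 3 firings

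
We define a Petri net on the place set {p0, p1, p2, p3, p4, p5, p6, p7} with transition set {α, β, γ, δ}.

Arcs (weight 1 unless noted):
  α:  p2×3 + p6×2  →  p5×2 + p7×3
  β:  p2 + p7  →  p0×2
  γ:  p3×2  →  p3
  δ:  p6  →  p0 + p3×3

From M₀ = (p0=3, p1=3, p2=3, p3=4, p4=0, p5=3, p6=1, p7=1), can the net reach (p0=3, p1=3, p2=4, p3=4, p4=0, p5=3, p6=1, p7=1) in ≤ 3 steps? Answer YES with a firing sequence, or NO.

NO — not reachable within 3 firings

depth 0: 1 marking
depth 1: 4 markings reached so far
depth 2: 8 markings reached so far
depth 3: 12 markings reached so far
target is not among the 12 markings reachable within 3 steps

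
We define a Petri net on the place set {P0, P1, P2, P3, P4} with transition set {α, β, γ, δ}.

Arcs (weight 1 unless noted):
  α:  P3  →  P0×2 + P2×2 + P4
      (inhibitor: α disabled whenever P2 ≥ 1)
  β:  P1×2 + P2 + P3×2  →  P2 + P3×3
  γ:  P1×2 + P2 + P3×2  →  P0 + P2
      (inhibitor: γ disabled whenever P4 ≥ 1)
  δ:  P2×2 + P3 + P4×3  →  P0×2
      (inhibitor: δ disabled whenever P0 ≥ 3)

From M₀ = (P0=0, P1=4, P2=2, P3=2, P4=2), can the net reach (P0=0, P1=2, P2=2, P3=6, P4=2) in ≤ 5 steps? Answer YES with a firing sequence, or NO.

depth 0: 1 marking
depth 1: 2 markings reached so far
depth 2: 3 markings reached so far
depth 3: 3 markings reached so far
(frontier empty at depth 3; search complete)
target is not among the 3 markings reachable within 5 steps

NO — not reachable within 5 firings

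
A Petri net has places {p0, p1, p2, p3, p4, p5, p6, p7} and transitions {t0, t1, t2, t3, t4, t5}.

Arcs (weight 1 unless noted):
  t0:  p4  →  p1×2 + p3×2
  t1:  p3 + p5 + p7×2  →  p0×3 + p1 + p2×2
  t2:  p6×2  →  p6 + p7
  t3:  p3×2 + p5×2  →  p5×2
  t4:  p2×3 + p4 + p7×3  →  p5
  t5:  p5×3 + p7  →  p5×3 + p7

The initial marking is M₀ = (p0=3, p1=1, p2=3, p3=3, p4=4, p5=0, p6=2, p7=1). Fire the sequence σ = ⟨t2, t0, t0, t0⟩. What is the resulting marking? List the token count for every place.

step 1: fire t2:  (p0=3, p1=1, p2=3, p3=3, p4=4, p5=0, p6=2, p7=1) → (p0=3, p1=1, p2=3, p3=3, p4=4, p5=0, p6=1, p7=2)
step 2: fire t0:  (p0=3, p1=1, p2=3, p3=3, p4=4, p5=0, p6=1, p7=2) → (p0=3, p1=3, p2=3, p3=5, p4=3, p5=0, p6=1, p7=2)
step 3: fire t0:  (p0=3, p1=3, p2=3, p3=5, p4=3, p5=0, p6=1, p7=2) → (p0=3, p1=5, p2=3, p3=7, p4=2, p5=0, p6=1, p7=2)
step 4: fire t0:  (p0=3, p1=5, p2=3, p3=7, p4=2, p5=0, p6=1, p7=2) → (p0=3, p1=7, p2=3, p3=9, p4=1, p5=0, p6=1, p7=2)

(p0=3, p1=7, p2=3, p3=9, p4=1, p5=0, p6=1, p7=2)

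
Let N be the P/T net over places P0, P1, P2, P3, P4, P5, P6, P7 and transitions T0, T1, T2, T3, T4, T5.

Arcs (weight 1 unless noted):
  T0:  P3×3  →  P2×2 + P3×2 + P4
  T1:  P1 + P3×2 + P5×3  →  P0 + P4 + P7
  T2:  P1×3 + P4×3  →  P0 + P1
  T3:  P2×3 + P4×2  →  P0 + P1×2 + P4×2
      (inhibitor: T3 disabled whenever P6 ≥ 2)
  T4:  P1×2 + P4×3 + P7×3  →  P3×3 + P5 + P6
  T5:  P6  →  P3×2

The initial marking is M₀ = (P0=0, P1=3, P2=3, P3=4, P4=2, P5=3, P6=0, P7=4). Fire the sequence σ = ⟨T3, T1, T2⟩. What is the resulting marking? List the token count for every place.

step 1: fire T3:  (P0=0, P1=3, P2=3, P3=4, P4=2, P5=3, P6=0, P7=4) → (P0=1, P1=5, P2=0, P3=4, P4=2, P5=3, P6=0, P7=4)
step 2: fire T1:  (P0=1, P1=5, P2=0, P3=4, P4=2, P5=3, P6=0, P7=4) → (P0=2, P1=4, P2=0, P3=2, P4=3, P5=0, P6=0, P7=5)
step 3: fire T2:  (P0=2, P1=4, P2=0, P3=2, P4=3, P5=0, P6=0, P7=5) → (P0=3, P1=2, P2=0, P3=2, P4=0, P5=0, P6=0, P7=5)

(P0=3, P1=2, P2=0, P3=2, P4=0, P5=0, P6=0, P7=5)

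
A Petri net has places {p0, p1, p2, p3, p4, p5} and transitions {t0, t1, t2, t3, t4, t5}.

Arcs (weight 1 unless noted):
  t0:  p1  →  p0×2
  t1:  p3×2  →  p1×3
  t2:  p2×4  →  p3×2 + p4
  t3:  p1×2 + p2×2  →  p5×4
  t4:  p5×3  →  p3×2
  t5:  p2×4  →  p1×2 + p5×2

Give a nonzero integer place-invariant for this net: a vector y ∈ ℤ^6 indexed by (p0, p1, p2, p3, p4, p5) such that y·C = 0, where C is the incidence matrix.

y = (p0:1, p1:2, p2:2, p3:3, p4:2, p5:2)

Incidence matrix C (rows=places, cols=transitions):
       t0   t1   t2   t3   t4   t5
   p0   2    0    0    0    0    0
   p1  -1    3    0   -2    0    2
   p2   0    0   -4   -2    0   -4
   p3   0   -2    2    0    2    0
   p4   0    0    1    0    0    0
   p5   0    0    0    4   -3    2

Candidate y = [1, 2, 2, 3, 2, 2]; check y·C column-wise:
  col t0: 1·2 + 2·-1 + 2·0 + 3·0 + 2·0 + 2·0 = 0
  col t1: 1·0 + 2·3 + 2·0 + 3·-2 + 2·0 + 2·0 = 0
  col t2: 1·0 + 2·0 + 2·-4 + 3·2 + 2·1 + 2·0 = 0
  col t3: 1·0 + 2·-2 + 2·-2 + 3·0 + 2·0 + 2·4 = 0
  col t4: 1·0 + 2·0 + 2·0 + 3·2 + 2·0 + 2·-3 = 0
  col t5: 1·0 + 2·2 + 2·-4 + 3·0 + 2·0 + 2·2 = 0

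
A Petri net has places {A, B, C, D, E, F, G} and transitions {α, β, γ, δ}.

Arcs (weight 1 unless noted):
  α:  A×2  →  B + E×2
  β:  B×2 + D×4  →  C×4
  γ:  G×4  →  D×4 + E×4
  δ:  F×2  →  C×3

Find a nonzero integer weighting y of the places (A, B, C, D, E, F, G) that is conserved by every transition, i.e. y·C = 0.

Incidence matrix C (rows=places, cols=transitions):
        α    β    γ    δ
    A  -2    0    0    0
    B   1   -2    0    0
    C   0    4    0    3
    D   0   -4    4    0
    E   2    0    4    0
    F   0    0    0   -2
    G   0    0   -4    0

Candidate y = [2, 2, 0, -1, 1, 0, 0]; check y·C column-wise:
  col α: 2·-2 + 2·1 + -1·0 + 1·2 = 0
  col β: 2·0 + 2·-2 + 0·4 + -1·-4 + 1·0 = 0
  col γ: 2·0 + 2·0 + -1·4 + 1·4 + 0·-4 = 0
  col δ: 2·0 + 2·0 + 0·3 + -1·0 + 1·0 + 0·-2 = 0

y = (A:2, B:2, C:0, D:-1, E:1, F:0, G:0)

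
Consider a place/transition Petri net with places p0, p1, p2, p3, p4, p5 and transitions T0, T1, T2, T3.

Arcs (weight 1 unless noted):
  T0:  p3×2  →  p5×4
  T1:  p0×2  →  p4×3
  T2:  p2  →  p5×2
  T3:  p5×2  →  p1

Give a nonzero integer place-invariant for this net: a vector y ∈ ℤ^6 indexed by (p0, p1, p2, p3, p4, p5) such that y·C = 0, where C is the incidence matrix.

Incidence matrix C (rows=places, cols=transitions):
       T0   T1   T2   T3
   p0   0   -2    0    0
   p1   0    0    0    1
   p2   0    0   -1    0
   p3  -2    0    0    0
   p4   0    3    0    0
   p5   4    0    2   -2

Candidate y = [3, 0, 0, 0, 2, 0]; check y·C column-wise:
  col T0: 3·0 + 0·-2 + 2·0 + 0·4 = 0
  col T1: 3·-2 + 2·3 = 0
  col T2: 3·0 + 0·-1 + 2·0 + 0·2 = 0
  col T3: 3·0 + 0·1 + 2·0 + 0·-2 = 0

y = (p0:3, p1:0, p2:0, p3:0, p4:2, p5:0)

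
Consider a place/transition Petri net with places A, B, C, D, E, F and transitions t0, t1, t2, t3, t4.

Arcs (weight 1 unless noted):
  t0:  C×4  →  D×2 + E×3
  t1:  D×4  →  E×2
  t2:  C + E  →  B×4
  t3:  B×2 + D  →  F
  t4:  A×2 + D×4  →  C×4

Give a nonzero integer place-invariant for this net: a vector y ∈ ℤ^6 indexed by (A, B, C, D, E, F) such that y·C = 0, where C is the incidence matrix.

Incidence matrix C (rows=places, cols=transitions):
       t0   t1   t2   t3   t4
    A   0    0    0    0   -2
    B   0    0    4   -2    0
    C  -4    0   -1    0    4
    D   2   -4    0   -1   -4
    E   3    2   -1    0    0
    F   0    0    0    1    0

Candidate y = [2, 1, 2, 1, 2, 3]; check y·C column-wise:
  col t0: 2·0 + 1·0 + 2·-4 + 1·2 + 2·3 + 3·0 = 0
  col t1: 2·0 + 1·0 + 2·0 + 1·-4 + 2·2 + 3·0 = 0
  col t2: 2·0 + 1·4 + 2·-1 + 1·0 + 2·-1 + 3·0 = 0
  col t3: 2·0 + 1·-2 + 2·0 + 1·-1 + 2·0 + 3·1 = 0
  col t4: 2·-2 + 1·0 + 2·4 + 1·-4 + 2·0 + 3·0 = 0

y = (A:2, B:1, C:2, D:1, E:2, F:3)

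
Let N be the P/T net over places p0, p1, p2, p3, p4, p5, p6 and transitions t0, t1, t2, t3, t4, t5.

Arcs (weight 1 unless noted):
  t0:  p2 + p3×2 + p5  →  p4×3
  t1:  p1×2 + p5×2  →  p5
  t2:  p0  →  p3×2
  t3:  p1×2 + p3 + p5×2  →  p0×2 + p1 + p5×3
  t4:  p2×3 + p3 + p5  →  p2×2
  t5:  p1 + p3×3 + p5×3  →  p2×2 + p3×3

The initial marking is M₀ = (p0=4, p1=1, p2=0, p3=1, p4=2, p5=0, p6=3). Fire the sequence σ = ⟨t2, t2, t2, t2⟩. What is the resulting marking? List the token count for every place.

step 1: fire t2:  (p0=4, p1=1, p2=0, p3=1, p4=2, p5=0, p6=3) → (p0=3, p1=1, p2=0, p3=3, p4=2, p5=0, p6=3)
step 2: fire t2:  (p0=3, p1=1, p2=0, p3=3, p4=2, p5=0, p6=3) → (p0=2, p1=1, p2=0, p3=5, p4=2, p5=0, p6=3)
step 3: fire t2:  (p0=2, p1=1, p2=0, p3=5, p4=2, p5=0, p6=3) → (p0=1, p1=1, p2=0, p3=7, p4=2, p5=0, p6=3)
step 4: fire t2:  (p0=1, p1=1, p2=0, p3=7, p4=2, p5=0, p6=3) → (p0=0, p1=1, p2=0, p3=9, p4=2, p5=0, p6=3)

(p0=0, p1=1, p2=0, p3=9, p4=2, p5=0, p6=3)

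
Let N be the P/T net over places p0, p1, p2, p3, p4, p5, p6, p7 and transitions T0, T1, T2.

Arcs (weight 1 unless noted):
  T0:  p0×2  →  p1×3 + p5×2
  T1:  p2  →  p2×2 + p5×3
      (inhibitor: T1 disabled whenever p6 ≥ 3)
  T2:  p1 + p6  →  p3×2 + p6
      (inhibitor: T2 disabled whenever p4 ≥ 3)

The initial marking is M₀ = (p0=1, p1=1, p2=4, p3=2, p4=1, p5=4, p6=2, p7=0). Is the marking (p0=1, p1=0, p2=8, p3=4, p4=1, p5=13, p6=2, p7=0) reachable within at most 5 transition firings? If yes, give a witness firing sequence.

NO — not reachable within 5 firings

depth 0: 1 marking
depth 1: 3 markings reached so far
depth 2: 5 markings reached so far
depth 3: 7 markings reached so far
depth 4: 9 markings reached so far
depth 5: 11 markings reached so far
target is not among the 11 markings reachable within 5 steps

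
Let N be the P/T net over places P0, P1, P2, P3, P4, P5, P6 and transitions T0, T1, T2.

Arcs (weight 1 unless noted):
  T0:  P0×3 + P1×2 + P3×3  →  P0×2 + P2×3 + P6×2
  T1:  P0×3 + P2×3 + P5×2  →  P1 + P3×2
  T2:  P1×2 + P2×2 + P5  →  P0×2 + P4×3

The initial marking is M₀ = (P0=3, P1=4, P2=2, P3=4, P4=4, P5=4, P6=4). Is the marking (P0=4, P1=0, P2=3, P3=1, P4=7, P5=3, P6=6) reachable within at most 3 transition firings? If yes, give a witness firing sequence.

step 1: fire T0:  (P0=3, P1=4, P2=2, P3=4, P4=4, P5=4, P6=4) → (P0=2, P1=2, P2=5, P3=1, P4=4, P5=4, P6=6)
step 2: fire T2:  (P0=2, P1=2, P2=5, P3=1, P4=4, P5=4, P6=6) → (P0=4, P1=0, P2=3, P3=1, P4=7, P5=3, P6=6)

YES — reachable via ⟨T0, T2⟩ (2 firings)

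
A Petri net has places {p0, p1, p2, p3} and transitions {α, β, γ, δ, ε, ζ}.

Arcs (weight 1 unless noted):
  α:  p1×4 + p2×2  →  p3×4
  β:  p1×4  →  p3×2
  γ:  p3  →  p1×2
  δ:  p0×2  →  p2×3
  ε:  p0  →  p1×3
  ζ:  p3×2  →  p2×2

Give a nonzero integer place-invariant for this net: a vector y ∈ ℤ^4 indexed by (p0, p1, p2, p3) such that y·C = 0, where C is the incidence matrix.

y = (p0:3, p1:1, p2:2, p3:2)

Incidence matrix C (rows=places, cols=transitions):
        α    β    γ    δ    ε    ζ
   p0   0    0    0   -2   -1    0
   p1  -4   -4    2    0    3    0
   p2  -2    0    0    3    0    2
   p3   4    2   -1    0    0   -2

Candidate y = [3, 1, 2, 2]; check y·C column-wise:
  col α: 3·0 + 1·-4 + 2·-2 + 2·4 = 0
  col β: 3·0 + 1·-4 + 2·0 + 2·2 = 0
  col γ: 3·0 + 1·2 + 2·0 + 2·-1 = 0
  col δ: 3·-2 + 1·0 + 2·3 + 2·0 = 0
  col ε: 3·-1 + 1·3 + 2·0 + 2·0 = 0
  col ζ: 3·0 + 1·0 + 2·2 + 2·-2 = 0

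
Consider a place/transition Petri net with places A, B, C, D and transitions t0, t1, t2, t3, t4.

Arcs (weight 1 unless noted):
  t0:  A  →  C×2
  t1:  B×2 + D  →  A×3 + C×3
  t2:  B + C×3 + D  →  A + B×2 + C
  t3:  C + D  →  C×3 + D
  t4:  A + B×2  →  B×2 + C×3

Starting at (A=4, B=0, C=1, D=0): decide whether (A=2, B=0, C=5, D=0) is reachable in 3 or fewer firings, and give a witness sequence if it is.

YES — reachable via ⟨t0, t0⟩ (2 firings)

step 1: fire t0:  (A=4, B=0, C=1, D=0) → (A=3, B=0, C=3, D=0)
step 2: fire t0:  (A=3, B=0, C=3, D=0) → (A=2, B=0, C=5, D=0)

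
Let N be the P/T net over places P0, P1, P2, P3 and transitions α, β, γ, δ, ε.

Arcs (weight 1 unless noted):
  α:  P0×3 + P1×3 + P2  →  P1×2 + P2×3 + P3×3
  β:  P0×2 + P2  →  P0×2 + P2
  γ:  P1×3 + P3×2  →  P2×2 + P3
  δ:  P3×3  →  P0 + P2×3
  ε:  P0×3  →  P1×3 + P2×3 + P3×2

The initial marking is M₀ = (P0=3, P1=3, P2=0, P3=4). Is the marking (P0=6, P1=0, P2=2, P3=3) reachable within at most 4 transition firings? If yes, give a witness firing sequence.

NO — not reachable within 4 firings

depth 0: 1 marking
depth 1: 4 markings reached so far
depth 2: 8 markings reached so far
depth 3: 12 markings reached so far
depth 4: 13 markings reached so far
target is not among the 13 markings reachable within 4 steps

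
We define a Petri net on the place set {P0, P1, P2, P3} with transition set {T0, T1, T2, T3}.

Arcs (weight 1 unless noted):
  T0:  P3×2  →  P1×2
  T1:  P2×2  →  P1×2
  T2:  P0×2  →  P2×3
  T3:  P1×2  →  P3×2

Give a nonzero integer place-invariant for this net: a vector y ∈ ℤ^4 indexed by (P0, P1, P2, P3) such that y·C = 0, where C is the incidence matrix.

y = (P0:3, P1:2, P2:2, P3:2)

Incidence matrix C (rows=places, cols=transitions):
       T0   T1   T2   T3
   P0   0    0   -2    0
   P1   2    2    0   -2
   P2   0   -2    3    0
   P3  -2    0    0    2

Candidate y = [3, 2, 2, 2]; check y·C column-wise:
  col T0: 3·0 + 2·2 + 2·0 + 2·-2 = 0
  col T1: 3·0 + 2·2 + 2·-2 + 2·0 = 0
  col T2: 3·-2 + 2·0 + 2·3 + 2·0 = 0
  col T3: 3·0 + 2·-2 + 2·0 + 2·2 = 0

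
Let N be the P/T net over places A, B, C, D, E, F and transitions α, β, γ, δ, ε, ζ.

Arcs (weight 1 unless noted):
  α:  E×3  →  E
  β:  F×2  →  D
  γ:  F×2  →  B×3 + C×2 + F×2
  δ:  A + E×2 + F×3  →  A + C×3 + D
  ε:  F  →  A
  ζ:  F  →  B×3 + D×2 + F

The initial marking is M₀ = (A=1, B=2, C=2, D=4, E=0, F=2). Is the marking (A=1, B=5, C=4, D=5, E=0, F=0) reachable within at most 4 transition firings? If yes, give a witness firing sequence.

step 1: fire γ:  (A=1, B=2, C=2, D=4, E=0, F=2) → (A=1, B=5, C=4, D=4, E=0, F=2)
step 2: fire β:  (A=1, B=5, C=4, D=4, E=0, F=2) → (A=1, B=5, C=4, D=5, E=0, F=0)

YES — reachable via ⟨γ, β⟩ (2 firings)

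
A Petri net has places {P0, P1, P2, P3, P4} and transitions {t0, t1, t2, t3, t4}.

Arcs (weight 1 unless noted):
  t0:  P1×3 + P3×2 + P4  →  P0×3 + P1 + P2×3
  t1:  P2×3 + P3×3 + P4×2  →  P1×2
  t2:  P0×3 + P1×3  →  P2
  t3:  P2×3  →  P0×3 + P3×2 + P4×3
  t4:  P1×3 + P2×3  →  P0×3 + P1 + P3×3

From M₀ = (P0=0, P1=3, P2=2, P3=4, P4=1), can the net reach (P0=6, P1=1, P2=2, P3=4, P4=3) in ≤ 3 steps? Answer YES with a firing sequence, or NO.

step 1: fire t0:  (P0=0, P1=3, P2=2, P3=4, P4=1) → (P0=3, P1=1, P2=5, P3=2, P4=0)
step 2: fire t3:  (P0=3, P1=1, P2=5, P3=2, P4=0) → (P0=6, P1=1, P2=2, P3=4, P4=3)

YES — reachable via ⟨t0, t3⟩ (2 firings)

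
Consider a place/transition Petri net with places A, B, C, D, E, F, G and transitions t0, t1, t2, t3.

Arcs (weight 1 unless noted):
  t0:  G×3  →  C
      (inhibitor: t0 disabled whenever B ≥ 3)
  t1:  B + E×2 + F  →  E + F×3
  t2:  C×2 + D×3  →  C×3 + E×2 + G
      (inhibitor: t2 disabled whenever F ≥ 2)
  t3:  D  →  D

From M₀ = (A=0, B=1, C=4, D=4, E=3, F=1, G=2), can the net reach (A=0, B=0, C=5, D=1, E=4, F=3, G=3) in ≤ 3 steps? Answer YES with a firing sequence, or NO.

YES — reachable via ⟨t2, t1⟩ (2 firings)

step 1: fire t2:  (A=0, B=1, C=4, D=4, E=3, F=1, G=2) → (A=0, B=1, C=5, D=1, E=5, F=1, G=3)
step 2: fire t1:  (A=0, B=1, C=5, D=1, E=5, F=1, G=3) → (A=0, B=0, C=5, D=1, E=4, F=3, G=3)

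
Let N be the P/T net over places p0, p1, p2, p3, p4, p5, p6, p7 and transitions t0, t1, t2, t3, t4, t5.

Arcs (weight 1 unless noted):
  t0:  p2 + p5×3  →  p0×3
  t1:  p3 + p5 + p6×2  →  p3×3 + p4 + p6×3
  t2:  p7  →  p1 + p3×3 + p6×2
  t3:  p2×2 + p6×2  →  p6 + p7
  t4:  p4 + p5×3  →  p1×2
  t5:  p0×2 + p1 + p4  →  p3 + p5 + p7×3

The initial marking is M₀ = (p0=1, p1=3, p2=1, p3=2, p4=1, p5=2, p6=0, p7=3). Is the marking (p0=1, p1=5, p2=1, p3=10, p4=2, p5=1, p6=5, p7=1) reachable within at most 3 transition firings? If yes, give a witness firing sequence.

YES — reachable via ⟨t2, t1, t2⟩ (3 firings)

step 1: fire t2:  (p0=1, p1=3, p2=1, p3=2, p4=1, p5=2, p6=0, p7=3) → (p0=1, p1=4, p2=1, p3=5, p4=1, p5=2, p6=2, p7=2)
step 2: fire t1:  (p0=1, p1=4, p2=1, p3=5, p4=1, p5=2, p6=2, p7=2) → (p0=1, p1=4, p2=1, p3=7, p4=2, p5=1, p6=3, p7=2)
step 3: fire t2:  (p0=1, p1=4, p2=1, p3=7, p4=2, p5=1, p6=3, p7=2) → (p0=1, p1=5, p2=1, p3=10, p4=2, p5=1, p6=5, p7=1)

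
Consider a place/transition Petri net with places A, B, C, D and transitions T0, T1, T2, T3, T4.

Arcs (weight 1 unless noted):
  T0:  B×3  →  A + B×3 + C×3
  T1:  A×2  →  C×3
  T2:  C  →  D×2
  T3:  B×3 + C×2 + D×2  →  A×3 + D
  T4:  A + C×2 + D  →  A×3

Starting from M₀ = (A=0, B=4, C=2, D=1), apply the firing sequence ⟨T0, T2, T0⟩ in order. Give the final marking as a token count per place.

step 1: fire T0:  (A=0, B=4, C=2, D=1) → (A=1, B=4, C=5, D=1)
step 2: fire T2:  (A=1, B=4, C=5, D=1) → (A=1, B=4, C=4, D=3)
step 3: fire T0:  (A=1, B=4, C=4, D=3) → (A=2, B=4, C=7, D=3)

(A=2, B=4, C=7, D=3)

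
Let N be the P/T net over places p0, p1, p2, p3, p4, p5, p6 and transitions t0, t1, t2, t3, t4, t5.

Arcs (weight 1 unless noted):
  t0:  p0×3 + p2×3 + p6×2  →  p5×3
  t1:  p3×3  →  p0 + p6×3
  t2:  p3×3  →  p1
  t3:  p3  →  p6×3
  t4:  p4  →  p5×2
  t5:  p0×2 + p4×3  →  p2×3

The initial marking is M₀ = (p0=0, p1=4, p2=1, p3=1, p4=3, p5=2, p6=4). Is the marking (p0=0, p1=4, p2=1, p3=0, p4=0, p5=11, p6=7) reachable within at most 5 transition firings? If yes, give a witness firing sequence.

depth 0: 1 marking
depth 1: 3 markings reached so far
depth 2: 5 markings reached so far
depth 3: 7 markings reached so far
depth 4: 8 markings reached so far
depth 5: 8 markings reached so far
(frontier empty at depth 5; search complete)
target is not among the 8 markings reachable within 5 steps

NO — not reachable within 5 firings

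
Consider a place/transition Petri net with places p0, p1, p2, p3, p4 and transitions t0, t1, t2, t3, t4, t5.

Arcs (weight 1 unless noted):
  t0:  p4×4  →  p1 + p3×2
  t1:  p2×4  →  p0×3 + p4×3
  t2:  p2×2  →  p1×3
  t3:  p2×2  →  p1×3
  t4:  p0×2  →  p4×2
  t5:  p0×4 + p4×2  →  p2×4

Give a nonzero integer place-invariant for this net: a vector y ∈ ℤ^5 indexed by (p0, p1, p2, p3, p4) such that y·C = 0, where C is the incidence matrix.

y = (p0:2, p1:2, p2:3, p3:3, p4:2)

Incidence matrix C (rows=places, cols=transitions):
       t0   t1   t2   t3   t4   t5
   p0   0    3    0    0   -2   -4
   p1   1    0    3    3    0    0
   p2   0   -4   -2   -2    0    4
   p3   2    0    0    0    0    0
   p4  -4    3    0    0    2   -2

Candidate y = [2, 2, 3, 3, 2]; check y·C column-wise:
  col t0: 2·0 + 2·1 + 3·0 + 3·2 + 2·-4 = 0
  col t1: 2·3 + 2·0 + 3·-4 + 3·0 + 2·3 = 0
  col t2: 2·0 + 2·3 + 3·-2 + 3·0 + 2·0 = 0
  col t3: 2·0 + 2·3 + 3·-2 + 3·0 + 2·0 = 0
  col t4: 2·-2 + 2·0 + 3·0 + 3·0 + 2·2 = 0
  col t5: 2·-4 + 2·0 + 3·4 + 3·0 + 2·-2 = 0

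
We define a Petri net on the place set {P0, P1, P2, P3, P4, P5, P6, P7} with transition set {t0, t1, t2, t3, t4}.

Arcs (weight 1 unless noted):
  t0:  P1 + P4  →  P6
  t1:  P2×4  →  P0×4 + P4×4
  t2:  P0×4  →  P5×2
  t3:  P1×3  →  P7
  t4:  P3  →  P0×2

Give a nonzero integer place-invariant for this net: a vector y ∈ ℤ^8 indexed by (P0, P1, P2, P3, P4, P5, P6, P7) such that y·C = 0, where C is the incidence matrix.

y = (P0:1, P1:0, P2:1, P3:2, P4:0, P5:2, P6:0, P7:0)

Incidence matrix C (rows=places, cols=transitions):
       t0   t1   t2   t3   t4
   P0   0    4   -4    0    2
   P1  -1    0    0   -3    0
   P2   0   -4    0    0    0
   P3   0    0    0    0   -1
   P4  -1    4    0    0    0
   P5   0    0    2    0    0
   P6   1    0    0    0    0
   P7   0    0    0    1    0

Candidate y = [1, 0, 1, 2, 0, 2, 0, 0]; check y·C column-wise:
  col t0: 1·0 + 0·-1 + 1·0 + 2·0 + 0·-1 + 2·0 + 0·1 = 0
  col t1: 1·4 + 1·-4 + 2·0 + 0·4 + 2·0 = 0
  col t2: 1·-4 + 1·0 + 2·0 + 2·2 = 0
  col t3: 1·0 + 0·-3 + 1·0 + 2·0 + 2·0 + 0·1 = 0
  col t4: 1·2 + 1·0 + 2·-1 + 2·0 = 0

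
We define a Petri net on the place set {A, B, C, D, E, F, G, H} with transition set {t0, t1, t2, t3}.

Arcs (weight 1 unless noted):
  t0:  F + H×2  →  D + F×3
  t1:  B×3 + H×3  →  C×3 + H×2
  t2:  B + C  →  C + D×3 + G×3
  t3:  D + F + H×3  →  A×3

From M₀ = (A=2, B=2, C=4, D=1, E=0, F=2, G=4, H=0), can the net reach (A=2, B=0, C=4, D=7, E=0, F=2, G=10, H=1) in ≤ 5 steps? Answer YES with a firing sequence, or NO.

depth 0: 1 marking
depth 1: 2 markings reached so far
depth 2: 3 markings reached so far
depth 3: 3 markings reached so far
(frontier empty at depth 3; search complete)
target is not among the 3 markings reachable within 5 steps

NO — not reachable within 5 firings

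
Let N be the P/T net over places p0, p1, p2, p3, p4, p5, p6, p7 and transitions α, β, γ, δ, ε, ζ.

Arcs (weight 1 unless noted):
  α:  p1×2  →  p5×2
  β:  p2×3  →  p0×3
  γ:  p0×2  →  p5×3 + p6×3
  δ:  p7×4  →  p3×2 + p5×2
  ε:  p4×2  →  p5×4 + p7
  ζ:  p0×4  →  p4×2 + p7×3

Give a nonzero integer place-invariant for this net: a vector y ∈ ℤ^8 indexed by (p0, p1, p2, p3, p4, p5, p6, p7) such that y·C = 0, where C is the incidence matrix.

Incidence matrix C (rows=places, cols=transitions):
        α    β    γ    δ    ε    ζ
   p0   0    3   -2    0    0   -4
   p1  -2    0    0    0    0    0
   p2   0   -3    0    0    0    0
   p3   0    0    0    2    0    0
   p4   0    0    0    0   -2    2
   p5   2    0    3    2    4    0
   p6   0    0    3    0    0    0
   p7   0    0    0   -4    1    3

Candidate y = [3, 3, 3, -3, 6, 3, -1, 0]; check y·C column-wise:
  col α: 3·0 + 3·-2 + 3·0 + -3·0 + 6·0 + 3·2 + -1·0 = 0
  col β: 3·3 + 3·0 + 3·-3 + -3·0 + 6·0 + 3·0 + -1·0 = 0
  col γ: 3·-2 + 3·0 + 3·0 + -3·0 + 6·0 + 3·3 + -1·3 = 0
  col δ: 3·0 + 3·0 + 3·0 + -3·2 + 6·0 + 3·2 + -1·0 + 0·-4 = 0
  col ε: 3·0 + 3·0 + 3·0 + -3·0 + 6·-2 + 3·4 + -1·0 + 0·1 = 0
  col ζ: 3·-4 + 3·0 + 3·0 + -3·0 + 6·2 + 3·0 + -1·0 + 0·3 = 0

y = (p0:3, p1:3, p2:3, p3:-3, p4:6, p5:3, p6:-1, p7:0)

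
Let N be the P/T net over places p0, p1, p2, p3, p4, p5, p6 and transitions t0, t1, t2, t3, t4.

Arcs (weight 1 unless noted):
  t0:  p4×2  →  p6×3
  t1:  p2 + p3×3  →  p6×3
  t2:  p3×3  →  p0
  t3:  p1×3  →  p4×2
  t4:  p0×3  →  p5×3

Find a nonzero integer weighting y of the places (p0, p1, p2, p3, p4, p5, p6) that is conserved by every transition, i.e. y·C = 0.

y = (p0:3, p1:0, p2:-3, p3:1, p4:0, p5:3, p6:0)

Incidence matrix C (rows=places, cols=transitions):
       t0   t1   t2   t3   t4
   p0   0    0    1    0   -3
   p1   0    0    0   -3    0
   p2   0   -1    0    0    0
   p3   0   -3   -3    0    0
   p4  -2    0    0    2    0
   p5   0    0    0    0    3
   p6   3    3    0    0    0

Candidate y = [3, 0, -3, 1, 0, 3, 0]; check y·C column-wise:
  col t0: 3·0 + -3·0 + 1·0 + 0·-2 + 3·0 + 0·3 = 0
  col t1: 3·0 + -3·-1 + 1·-3 + 3·0 + 0·3 = 0
  col t2: 3·1 + -3·0 + 1·-3 + 3·0 = 0
  col t3: 3·0 + 0·-3 + -3·0 + 1·0 + 0·2 + 3·0 = 0
  col t4: 3·-3 + -3·0 + 1·0 + 3·3 = 0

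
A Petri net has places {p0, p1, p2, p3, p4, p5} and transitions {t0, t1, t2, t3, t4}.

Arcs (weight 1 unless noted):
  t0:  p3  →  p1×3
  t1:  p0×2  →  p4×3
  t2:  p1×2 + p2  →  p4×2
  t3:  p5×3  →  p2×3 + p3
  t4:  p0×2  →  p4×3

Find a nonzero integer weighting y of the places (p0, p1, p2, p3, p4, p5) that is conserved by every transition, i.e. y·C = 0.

Incidence matrix C (rows=places, cols=transitions):
       t0   t1   t2   t3   t4
   p0   0   -2    0    0   -2
   p1   3    0   -2    0    0
   p2   0    0   -1    3    0
   p3  -1    0    0    1    0
   p4   0    3    2    0    3
   p5   0    0    0   -3    0

Candidate y = [3, 4, -4, 12, 2, 0]; check y·C column-wise:
  col t0: 3·0 + 4·3 + -4·0 + 12·-1 + 2·0 = 0
  col t1: 3·-2 + 4·0 + -4·0 + 12·0 + 2·3 = 0
  col t2: 3·0 + 4·-2 + -4·-1 + 12·0 + 2·2 = 0
  col t3: 3·0 + 4·0 + -4·3 + 12·1 + 2·0 + 0·-3 = 0
  col t4: 3·-2 + 4·0 + -4·0 + 12·0 + 2·3 = 0

y = (p0:3, p1:4, p2:-4, p3:12, p4:2, p5:0)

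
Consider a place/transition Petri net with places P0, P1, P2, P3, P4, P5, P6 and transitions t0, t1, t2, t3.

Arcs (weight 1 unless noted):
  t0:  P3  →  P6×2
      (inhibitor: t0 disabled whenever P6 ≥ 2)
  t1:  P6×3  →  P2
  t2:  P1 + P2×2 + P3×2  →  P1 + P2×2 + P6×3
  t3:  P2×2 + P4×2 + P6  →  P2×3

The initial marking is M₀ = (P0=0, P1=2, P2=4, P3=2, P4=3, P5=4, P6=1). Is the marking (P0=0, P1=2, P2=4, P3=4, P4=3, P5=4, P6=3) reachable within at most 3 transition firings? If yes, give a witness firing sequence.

depth 0: 1 marking
depth 1: 4 markings reached so far
depth 2: 8 markings reached so far
depth 3: 10 markings reached so far
target is not among the 10 markings reachable within 3 steps

NO — not reachable within 3 firings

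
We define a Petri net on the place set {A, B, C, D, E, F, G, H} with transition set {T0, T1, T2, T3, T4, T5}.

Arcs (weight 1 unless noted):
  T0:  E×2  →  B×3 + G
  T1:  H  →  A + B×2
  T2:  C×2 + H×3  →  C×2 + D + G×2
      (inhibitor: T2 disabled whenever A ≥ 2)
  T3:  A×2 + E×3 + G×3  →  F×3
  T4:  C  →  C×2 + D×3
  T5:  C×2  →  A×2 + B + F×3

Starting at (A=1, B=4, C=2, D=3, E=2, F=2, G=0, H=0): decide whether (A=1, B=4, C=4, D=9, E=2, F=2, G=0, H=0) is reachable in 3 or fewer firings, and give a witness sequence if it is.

step 1: fire T4:  (A=1, B=4, C=2, D=3, E=2, F=2, G=0, H=0) → (A=1, B=4, C=3, D=6, E=2, F=2, G=0, H=0)
step 2: fire T4:  (A=1, B=4, C=3, D=6, E=2, F=2, G=0, H=0) → (A=1, B=4, C=4, D=9, E=2, F=2, G=0, H=0)

YES — reachable via ⟨T4, T4⟩ (2 firings)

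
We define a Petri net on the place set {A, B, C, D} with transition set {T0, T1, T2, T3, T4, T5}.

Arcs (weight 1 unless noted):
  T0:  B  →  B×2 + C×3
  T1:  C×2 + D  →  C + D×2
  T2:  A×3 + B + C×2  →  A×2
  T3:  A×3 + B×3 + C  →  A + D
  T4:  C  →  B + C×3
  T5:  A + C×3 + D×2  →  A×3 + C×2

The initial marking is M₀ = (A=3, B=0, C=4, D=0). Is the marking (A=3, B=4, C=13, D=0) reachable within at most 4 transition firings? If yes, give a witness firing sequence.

step 1: fire T4:  (A=3, B=0, C=4, D=0) → (A=3, B=1, C=6, D=0)
step 2: fire T0:  (A=3, B=1, C=6, D=0) → (A=3, B=2, C=9, D=0)
step 3: fire T4:  (A=3, B=2, C=9, D=0) → (A=3, B=3, C=11, D=0)
step 4: fire T4:  (A=3, B=3, C=11, D=0) → (A=3, B=4, C=13, D=0)

YES — reachable via ⟨T4, T0, T4, T4⟩ (4 firings)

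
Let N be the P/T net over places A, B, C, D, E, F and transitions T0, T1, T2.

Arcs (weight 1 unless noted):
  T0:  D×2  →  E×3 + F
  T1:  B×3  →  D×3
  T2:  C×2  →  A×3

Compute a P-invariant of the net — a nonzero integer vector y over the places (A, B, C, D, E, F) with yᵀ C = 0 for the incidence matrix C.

y = (A:2, B:0, C:3, D:0, E:0, F:0)

Incidence matrix C (rows=places, cols=transitions):
       T0   T1   T2
    A   0    0    3
    B   0   -3    0
    C   0    0   -2
    D  -2    3    0
    E   3    0    0
    F   1    0    0

Candidate y = [2, 0, 3, 0, 0, 0]; check y·C column-wise:
  col T0: 2·0 + 3·0 + 0·-2 + 0·3 + 0·1 = 0
  col T1: 2·0 + 0·-3 + 3·0 + 0·3 = 0
  col T2: 2·3 + 3·-2 = 0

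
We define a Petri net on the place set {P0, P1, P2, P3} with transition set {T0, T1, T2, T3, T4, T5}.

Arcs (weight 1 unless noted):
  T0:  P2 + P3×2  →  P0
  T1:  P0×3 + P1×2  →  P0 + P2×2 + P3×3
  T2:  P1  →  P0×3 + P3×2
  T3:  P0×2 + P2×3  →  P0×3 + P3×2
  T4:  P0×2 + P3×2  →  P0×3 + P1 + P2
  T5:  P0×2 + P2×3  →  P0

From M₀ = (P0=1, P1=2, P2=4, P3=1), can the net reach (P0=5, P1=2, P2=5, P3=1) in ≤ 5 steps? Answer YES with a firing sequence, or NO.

step 1: fire T2:  (P0=1, P1=2, P2=4, P3=1) → (P0=4, P1=1, P2=4, P3=3)
step 2: fire T4:  (P0=4, P1=1, P2=4, P3=3) → (P0=5, P1=2, P2=5, P3=1)

YES — reachable via ⟨T2, T4⟩ (2 firings)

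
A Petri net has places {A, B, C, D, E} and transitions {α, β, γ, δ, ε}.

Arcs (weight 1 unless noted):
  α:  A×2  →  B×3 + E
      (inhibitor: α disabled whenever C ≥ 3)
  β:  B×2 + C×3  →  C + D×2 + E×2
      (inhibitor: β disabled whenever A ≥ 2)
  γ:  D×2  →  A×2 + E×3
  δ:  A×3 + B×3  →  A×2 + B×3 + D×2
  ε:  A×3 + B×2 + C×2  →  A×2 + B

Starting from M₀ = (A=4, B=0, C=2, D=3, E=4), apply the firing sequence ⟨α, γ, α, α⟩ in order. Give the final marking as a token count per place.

step 1: fire α:  (A=4, B=0, C=2, D=3, E=4) → (A=2, B=3, C=2, D=3, E=5)
step 2: fire γ:  (A=2, B=3, C=2, D=3, E=5) → (A=4, B=3, C=2, D=1, E=8)
step 3: fire α:  (A=4, B=3, C=2, D=1, E=8) → (A=2, B=6, C=2, D=1, E=9)
step 4: fire α:  (A=2, B=6, C=2, D=1, E=9) → (A=0, B=9, C=2, D=1, E=10)

(A=0, B=9, C=2, D=1, E=10)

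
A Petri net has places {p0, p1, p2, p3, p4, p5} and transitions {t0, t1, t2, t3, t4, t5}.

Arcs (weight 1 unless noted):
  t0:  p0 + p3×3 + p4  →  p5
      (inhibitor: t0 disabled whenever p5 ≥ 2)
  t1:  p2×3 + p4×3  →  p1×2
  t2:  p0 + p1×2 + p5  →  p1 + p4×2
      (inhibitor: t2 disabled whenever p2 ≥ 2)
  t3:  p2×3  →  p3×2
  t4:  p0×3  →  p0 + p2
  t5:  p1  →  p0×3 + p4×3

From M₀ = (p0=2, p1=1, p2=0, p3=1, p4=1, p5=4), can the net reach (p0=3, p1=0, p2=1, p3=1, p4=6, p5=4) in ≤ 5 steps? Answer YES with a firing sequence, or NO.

depth 0: 1 marking
depth 1: 2 markings reached so far
depth 2: 3 markings reached so far
depth 3: 4 markings reached so far
depth 4: 4 markings reached so far
(frontier empty at depth 4; search complete)
target is not among the 4 markings reachable within 5 steps

NO — not reachable within 5 firings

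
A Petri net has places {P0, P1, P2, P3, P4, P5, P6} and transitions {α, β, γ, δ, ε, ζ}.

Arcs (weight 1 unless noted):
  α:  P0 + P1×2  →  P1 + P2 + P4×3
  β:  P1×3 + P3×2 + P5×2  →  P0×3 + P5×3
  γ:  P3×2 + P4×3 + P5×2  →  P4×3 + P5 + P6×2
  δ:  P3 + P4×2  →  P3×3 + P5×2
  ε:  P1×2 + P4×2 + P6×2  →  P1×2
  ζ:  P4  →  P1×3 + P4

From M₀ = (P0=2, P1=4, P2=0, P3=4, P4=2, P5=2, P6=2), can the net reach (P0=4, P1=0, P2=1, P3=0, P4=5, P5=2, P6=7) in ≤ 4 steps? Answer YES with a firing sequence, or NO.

depth 0: 1 marking
depth 1: 6 markings reached so far
depth 2: 18 markings reached so far
depth 3: 41 markings reached so far
depth 4: 80 markings reached so far
target is not among the 80 markings reachable within 4 steps

NO — not reachable within 4 firings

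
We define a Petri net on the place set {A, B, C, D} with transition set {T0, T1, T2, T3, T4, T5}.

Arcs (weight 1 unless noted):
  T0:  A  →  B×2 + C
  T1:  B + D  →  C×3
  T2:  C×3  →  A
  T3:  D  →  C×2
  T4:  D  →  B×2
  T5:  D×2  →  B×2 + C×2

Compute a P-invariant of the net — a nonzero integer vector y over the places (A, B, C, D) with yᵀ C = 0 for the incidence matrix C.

y = (A:3, B:1, C:1, D:2)

Incidence matrix C (rows=places, cols=transitions):
       T0   T1   T2   T3   T4   T5
    A  -1    0    1    0    0    0
    B   2   -1    0    0    2    2
    C   1    3   -3    2    0    2
    D   0   -1    0   -1   -1   -2

Candidate y = [3, 1, 1, 2]; check y·C column-wise:
  col T0: 3·-1 + 1·2 + 1·1 + 2·0 = 0
  col T1: 3·0 + 1·-1 + 1·3 + 2·-1 = 0
  col T2: 3·1 + 1·0 + 1·-3 + 2·0 = 0
  col T3: 3·0 + 1·0 + 1·2 + 2·-1 = 0
  col T4: 3·0 + 1·2 + 1·0 + 2·-1 = 0
  col T5: 3·0 + 1·2 + 1·2 + 2·-2 = 0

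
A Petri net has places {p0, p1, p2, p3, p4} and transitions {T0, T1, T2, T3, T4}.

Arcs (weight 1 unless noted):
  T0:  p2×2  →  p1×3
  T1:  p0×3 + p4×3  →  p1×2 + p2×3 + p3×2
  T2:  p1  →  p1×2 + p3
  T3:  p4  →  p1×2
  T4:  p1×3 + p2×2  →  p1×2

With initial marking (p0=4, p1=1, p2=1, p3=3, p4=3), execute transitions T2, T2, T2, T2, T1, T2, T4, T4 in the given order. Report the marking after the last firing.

(p0=1, p1=6, p2=0, p3=10, p4=0)

step 1: fire T2:  (p0=4, p1=1, p2=1, p3=3, p4=3) → (p0=4, p1=2, p2=1, p3=4, p4=3)
step 2: fire T2:  (p0=4, p1=2, p2=1, p3=4, p4=3) → (p0=4, p1=3, p2=1, p3=5, p4=3)
step 3: fire T2:  (p0=4, p1=3, p2=1, p3=5, p4=3) → (p0=4, p1=4, p2=1, p3=6, p4=3)
step 4: fire T2:  (p0=4, p1=4, p2=1, p3=6, p4=3) → (p0=4, p1=5, p2=1, p3=7, p4=3)
step 5: fire T1:  (p0=4, p1=5, p2=1, p3=7, p4=3) → (p0=1, p1=7, p2=4, p3=9, p4=0)
step 6: fire T2:  (p0=1, p1=7, p2=4, p3=9, p4=0) → (p0=1, p1=8, p2=4, p3=10, p4=0)
step 7: fire T4:  (p0=1, p1=8, p2=4, p3=10, p4=0) → (p0=1, p1=7, p2=2, p3=10, p4=0)
step 8: fire T4:  (p0=1, p1=7, p2=2, p3=10, p4=0) → (p0=1, p1=6, p2=0, p3=10, p4=0)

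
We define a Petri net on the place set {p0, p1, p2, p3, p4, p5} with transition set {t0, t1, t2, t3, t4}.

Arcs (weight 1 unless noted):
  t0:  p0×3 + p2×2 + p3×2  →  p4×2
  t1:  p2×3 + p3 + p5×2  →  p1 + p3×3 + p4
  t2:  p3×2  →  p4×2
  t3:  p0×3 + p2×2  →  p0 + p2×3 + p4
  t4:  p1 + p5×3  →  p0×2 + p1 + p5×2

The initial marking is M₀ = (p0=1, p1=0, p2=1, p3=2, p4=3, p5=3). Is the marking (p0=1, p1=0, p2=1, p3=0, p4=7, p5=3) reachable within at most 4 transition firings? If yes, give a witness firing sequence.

depth 0: 1 marking
depth 1: 2 markings reached so far
depth 2: 2 markings reached so far
(frontier empty at depth 2; search complete)
target is not among the 2 markings reachable within 4 steps

NO — not reachable within 4 firings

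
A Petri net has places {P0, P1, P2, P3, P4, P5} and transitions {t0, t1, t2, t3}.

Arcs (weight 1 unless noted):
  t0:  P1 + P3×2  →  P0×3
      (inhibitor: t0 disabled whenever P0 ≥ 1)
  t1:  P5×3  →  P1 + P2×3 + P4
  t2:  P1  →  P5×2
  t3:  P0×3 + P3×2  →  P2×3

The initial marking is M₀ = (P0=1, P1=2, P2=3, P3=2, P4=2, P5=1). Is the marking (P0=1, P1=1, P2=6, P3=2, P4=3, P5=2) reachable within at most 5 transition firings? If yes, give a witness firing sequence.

step 1: fire t2:  (P0=1, P1=2, P2=3, P3=2, P4=2, P5=1) → (P0=1, P1=1, P2=3, P3=2, P4=2, P5=3)
step 2: fire t1:  (P0=1, P1=1, P2=3, P3=2, P4=2, P5=3) → (P0=1, P1=2, P2=6, P3=2, P4=3, P5=0)
step 3: fire t2:  (P0=1, P1=2, P2=6, P3=2, P4=3, P5=0) → (P0=1, P1=1, P2=6, P3=2, P4=3, P5=2)

YES — reachable via ⟨t2, t1, t2⟩ (3 firings)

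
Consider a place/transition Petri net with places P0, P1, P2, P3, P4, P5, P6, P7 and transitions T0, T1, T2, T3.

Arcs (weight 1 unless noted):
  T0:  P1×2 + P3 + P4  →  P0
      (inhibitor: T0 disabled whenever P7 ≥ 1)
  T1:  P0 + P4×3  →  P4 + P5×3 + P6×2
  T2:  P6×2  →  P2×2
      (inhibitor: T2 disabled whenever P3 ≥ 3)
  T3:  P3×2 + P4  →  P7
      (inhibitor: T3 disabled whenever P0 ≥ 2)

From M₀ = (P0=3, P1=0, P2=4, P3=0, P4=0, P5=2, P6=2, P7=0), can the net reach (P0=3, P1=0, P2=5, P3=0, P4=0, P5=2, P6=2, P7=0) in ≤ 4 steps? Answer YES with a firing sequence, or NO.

depth 0: 1 marking
depth 1: 2 markings reached so far
depth 2: 2 markings reached so far
(frontier empty at depth 2; search complete)
target is not among the 2 markings reachable within 4 steps

NO — not reachable within 4 firings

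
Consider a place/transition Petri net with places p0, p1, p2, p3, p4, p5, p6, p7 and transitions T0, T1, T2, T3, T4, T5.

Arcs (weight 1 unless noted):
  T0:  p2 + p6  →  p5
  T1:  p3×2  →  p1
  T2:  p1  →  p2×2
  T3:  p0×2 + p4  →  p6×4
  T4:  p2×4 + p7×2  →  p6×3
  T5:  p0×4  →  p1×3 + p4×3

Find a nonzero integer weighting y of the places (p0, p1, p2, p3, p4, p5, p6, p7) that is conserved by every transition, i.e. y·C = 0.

Incidence matrix C (rows=places, cols=transitions):
       T0   T1   T2   T3   T4   T5
   p0   0    0    0   -2    0   -4
   p1   0    1   -1    0    0    3
   p2  -1    0    2    0   -4    0
   p3   0   -2    0    0    0    0
   p4   0    0    0   -1    0    3
   p5   1    0    0    0    0    0
   p6  -1    0    0    4    3    0
   p7   0    0    0    0   -2    0

Candidate y = [33, 30, 15, 15, 14, 35, 20, 0]; check y·C column-wise:
  col T0: 33·0 + 30·0 + 15·-1 + 15·0 + 14·0 + 35·1 + 20·-1 = 0
  col T1: 33·0 + 30·1 + 15·0 + 15·-2 + 14·0 + 35·0 + 20·0 = 0
  col T2: 33·0 + 30·-1 + 15·2 + 15·0 + 14·0 + 35·0 + 20·0 = 0
  col T3: 33·-2 + 30·0 + 15·0 + 15·0 + 14·-1 + 35·0 + 20·4 = 0
  col T4: 33·0 + 30·0 + 15·-4 + 15·0 + 14·0 + 35·0 + 20·3 + 0·-2 = 0
  col T5: 33·-4 + 30·3 + 15·0 + 15·0 + 14·3 + 35·0 + 20·0 = 0

y = (p0:33, p1:30, p2:15, p3:15, p4:14, p5:35, p6:20, p7:0)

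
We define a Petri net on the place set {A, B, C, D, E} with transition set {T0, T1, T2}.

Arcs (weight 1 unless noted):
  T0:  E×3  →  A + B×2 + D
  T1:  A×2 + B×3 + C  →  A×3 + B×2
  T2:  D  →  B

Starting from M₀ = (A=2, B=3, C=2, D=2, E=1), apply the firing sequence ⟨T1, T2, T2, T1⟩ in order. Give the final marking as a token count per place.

step 1: fire T1:  (A=2, B=3, C=2, D=2, E=1) → (A=3, B=2, C=1, D=2, E=1)
step 2: fire T2:  (A=3, B=2, C=1, D=2, E=1) → (A=3, B=3, C=1, D=1, E=1)
step 3: fire T2:  (A=3, B=3, C=1, D=1, E=1) → (A=3, B=4, C=1, D=0, E=1)
step 4: fire T1:  (A=3, B=4, C=1, D=0, E=1) → (A=4, B=3, C=0, D=0, E=1)

(A=4, B=3, C=0, D=0, E=1)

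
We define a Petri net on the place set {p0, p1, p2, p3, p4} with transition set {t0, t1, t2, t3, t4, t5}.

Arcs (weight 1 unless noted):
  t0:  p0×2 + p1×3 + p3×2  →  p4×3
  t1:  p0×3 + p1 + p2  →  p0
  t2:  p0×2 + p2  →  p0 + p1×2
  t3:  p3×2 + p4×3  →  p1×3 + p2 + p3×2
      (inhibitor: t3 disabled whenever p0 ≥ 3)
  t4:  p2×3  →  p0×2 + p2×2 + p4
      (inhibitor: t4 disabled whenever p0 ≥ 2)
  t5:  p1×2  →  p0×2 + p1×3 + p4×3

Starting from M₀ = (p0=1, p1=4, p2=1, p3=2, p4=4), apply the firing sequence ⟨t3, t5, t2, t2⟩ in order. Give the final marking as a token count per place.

step 1: fire t3:  (p0=1, p1=4, p2=1, p3=2, p4=4) → (p0=1, p1=7, p2=2, p3=2, p4=1)
step 2: fire t5:  (p0=1, p1=7, p2=2, p3=2, p4=1) → (p0=3, p1=8, p2=2, p3=2, p4=4)
step 3: fire t2:  (p0=3, p1=8, p2=2, p3=2, p4=4) → (p0=2, p1=10, p2=1, p3=2, p4=4)
step 4: fire t2:  (p0=2, p1=10, p2=1, p3=2, p4=4) → (p0=1, p1=12, p2=0, p3=2, p4=4)

(p0=1, p1=12, p2=0, p3=2, p4=4)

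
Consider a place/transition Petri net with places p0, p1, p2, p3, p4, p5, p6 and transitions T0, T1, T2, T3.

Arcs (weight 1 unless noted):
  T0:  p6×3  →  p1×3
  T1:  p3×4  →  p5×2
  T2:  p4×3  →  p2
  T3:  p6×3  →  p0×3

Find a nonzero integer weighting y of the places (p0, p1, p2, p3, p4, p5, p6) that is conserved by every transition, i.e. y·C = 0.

y = (p0:0, p1:0, p2:3, p3:0, p4:1, p5:0, p6:0)

Incidence matrix C (rows=places, cols=transitions):
       T0   T1   T2   T3
   p0   0    0    0    3
   p1   3    0    0    0
   p2   0    0    1    0
   p3   0   -4    0    0
   p4   0    0   -3    0
   p5   0    2    0    0
   p6  -3    0    0   -3

Candidate y = [0, 0, 3, 0, 1, 0, 0]; check y·C column-wise:
  col T0: 0·3 + 3·0 + 1·0 + 0·-3 = 0
  col T1: 3·0 + 0·-4 + 1·0 + 0·2 = 0
  col T2: 3·1 + 1·-3 = 0
  col T3: 0·3 + 3·0 + 1·0 + 0·-3 = 0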